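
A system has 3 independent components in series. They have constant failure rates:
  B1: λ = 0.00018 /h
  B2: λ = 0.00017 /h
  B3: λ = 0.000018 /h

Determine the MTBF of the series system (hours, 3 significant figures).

2720

Series of exponential components: λ_sys = Σ λ_i
λ_sys = 0.00018 + 0.00017 + 0.000018 = 3.6800e-04 /h
MTBF = 1 / λ_sys = 2720 h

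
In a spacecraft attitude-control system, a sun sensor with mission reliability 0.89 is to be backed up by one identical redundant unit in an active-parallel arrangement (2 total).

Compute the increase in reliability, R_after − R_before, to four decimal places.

R_before = 0.89
R_after = 1 − (1 − 0.89)^2 = 0.9879
ΔR = 0.9879 − 0.89 = 0.0979

0.0979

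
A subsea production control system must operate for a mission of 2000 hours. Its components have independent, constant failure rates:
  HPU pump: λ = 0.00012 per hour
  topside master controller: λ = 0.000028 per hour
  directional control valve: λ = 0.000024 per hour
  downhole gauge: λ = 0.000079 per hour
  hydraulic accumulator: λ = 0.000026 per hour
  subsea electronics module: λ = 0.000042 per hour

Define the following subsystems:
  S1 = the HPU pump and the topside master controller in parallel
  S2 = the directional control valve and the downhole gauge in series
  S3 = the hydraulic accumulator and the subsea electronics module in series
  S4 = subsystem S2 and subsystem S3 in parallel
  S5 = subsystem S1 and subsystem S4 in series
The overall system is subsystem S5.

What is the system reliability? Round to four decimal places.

R(HPU pump) = exp(−0.00012 × 2000) = 0.786628
R(topside master controller) = exp(−0.000028 × 2000) = 0.945539
R(directional control valve) = exp(−0.000024 × 2000) = 0.953134
R(downhole gauge) = exp(−0.000079 × 2000) = 0.853850
R(hydraulic accumulator) = exp(−0.000026 × 2000) = 0.949329
R(subsea electronics module) = exp(−0.000042 × 2000) = 0.919431
Parallel (HPU pump and topside master controller): 1 − (1 − 0.786628)(1 − 0.945539) = 0.988380
Series (directional control valve and downhole gauge): 0.953134 × 0.853850 = 0.813833
Series (hydraulic accumulator and subsea electronics module): 0.949329 × 0.919431 = 0.872843
Parallel ([0.813833] and [0.872843]): 1 − (1 − 0.813833)(1 − 0.872843) = 0.976328
Series ([0.988380] and [0.976328]): 0.988380 × 0.976328 = 0.9650

0.9650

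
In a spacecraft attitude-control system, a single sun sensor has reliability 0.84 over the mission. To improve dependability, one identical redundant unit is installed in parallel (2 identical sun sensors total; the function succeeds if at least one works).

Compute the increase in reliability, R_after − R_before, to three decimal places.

R_before = 0.84
R_after = 1 − (1 − 0.84)^2 = 0.974
ΔR = 0.974 − 0.84 = 0.134

0.134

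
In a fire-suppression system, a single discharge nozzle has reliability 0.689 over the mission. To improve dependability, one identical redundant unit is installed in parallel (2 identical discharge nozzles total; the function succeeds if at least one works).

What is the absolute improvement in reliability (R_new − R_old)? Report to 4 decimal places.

0.2143

R_before = 0.689
R_after = 1 − (1 − 0.689)^2 = 0.9033
ΔR = 0.9033 − 0.689 = 0.2143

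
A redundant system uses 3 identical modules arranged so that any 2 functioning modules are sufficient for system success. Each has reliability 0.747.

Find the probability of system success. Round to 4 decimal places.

R = Σ_{i=2}^{3} C(3,i) p^i (1−p)^{3−i} with p = 0.747
C(3,2)·0.747^2·0.253^1 = 0.423529
C(3,3)·0.747^3·0.253^0 = 0.416833
Sum = 0.8404

0.8404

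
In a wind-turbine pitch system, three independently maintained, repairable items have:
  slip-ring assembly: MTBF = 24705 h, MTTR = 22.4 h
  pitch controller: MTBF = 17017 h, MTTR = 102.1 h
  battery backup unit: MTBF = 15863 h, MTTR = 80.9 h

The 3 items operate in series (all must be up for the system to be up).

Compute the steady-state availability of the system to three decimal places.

0.988

A(slip-ring assembly) = MTBF/(MTBF+MTTR) = 24705/(24705+22.4) = 0.999094
A(pitch controller) = MTBF/(MTBF+MTTR) = 17017/(17017+102.1) = 0.994036
A(battery backup unit) = MTBF/(MTBF+MTTR) = 15863/(15863+80.9) = 0.994926
Series availability: 0.999094 × 0.994036 × 0.994926 = 0.988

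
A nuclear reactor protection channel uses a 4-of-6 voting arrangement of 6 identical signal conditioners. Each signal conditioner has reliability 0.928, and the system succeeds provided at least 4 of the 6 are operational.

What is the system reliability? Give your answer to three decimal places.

R = Σ_{i=4}^{6} C(6,i) p^i (1−p)^{6−i} with p = 0.928
C(6,4)·0.928^4·0.072^2 = 0.05767
C(6,5)·0.928^5·0.072^1 = 0.29732
C(6,6)·0.928^6·0.072^0 = 0.63869
Sum = 0.994

0.994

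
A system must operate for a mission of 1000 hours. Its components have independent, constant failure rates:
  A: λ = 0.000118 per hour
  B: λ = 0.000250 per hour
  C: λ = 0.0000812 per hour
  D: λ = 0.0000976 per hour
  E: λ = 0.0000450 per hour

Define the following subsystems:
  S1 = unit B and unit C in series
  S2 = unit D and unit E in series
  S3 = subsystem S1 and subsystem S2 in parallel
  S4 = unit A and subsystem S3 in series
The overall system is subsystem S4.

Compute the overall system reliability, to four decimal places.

0.8554

R(A) = exp(−0.000118 × 1000) = 0.888696
R(B) = exp(−0.000250 × 1000) = 0.778801
R(C) = exp(−0.0000812 × 1000) = 0.922009
R(D) = exp(−0.0000976 × 1000) = 0.907012
R(E) = exp(−0.0000450 × 1000) = 0.955997
Series (B and C): 0.778801 × 0.922009 = 0.718062
Series (D and E): 0.907012 × 0.955997 = 0.867101
Parallel ([0.718062] and [0.867101]): 1 − (1 − 0.718062)(1 − 0.867101) = 0.962531
Series (A and [0.962531]): 0.888696 × 0.962531 = 0.8554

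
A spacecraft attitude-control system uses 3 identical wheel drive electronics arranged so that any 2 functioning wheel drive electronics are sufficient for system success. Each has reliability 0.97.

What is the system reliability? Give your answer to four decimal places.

0.9974

R = Σ_{i=2}^{3} C(3,i) p^i (1−p)^{3−i} with p = 0.97
C(3,2)·0.97^2·0.03^1 = 0.084681
C(3,3)·0.97^3·0.03^0 = 0.912673
Sum = 0.9974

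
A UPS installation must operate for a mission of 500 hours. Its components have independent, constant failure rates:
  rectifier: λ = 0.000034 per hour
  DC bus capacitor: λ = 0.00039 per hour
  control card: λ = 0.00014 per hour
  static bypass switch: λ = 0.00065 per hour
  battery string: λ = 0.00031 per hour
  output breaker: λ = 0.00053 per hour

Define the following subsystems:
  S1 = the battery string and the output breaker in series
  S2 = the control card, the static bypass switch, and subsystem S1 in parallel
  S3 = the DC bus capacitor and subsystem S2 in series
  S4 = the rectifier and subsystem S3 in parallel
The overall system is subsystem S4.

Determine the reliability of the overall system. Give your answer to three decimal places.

0.997

R(rectifier) = exp(−0.000034 × 500) = 0.98314
R(DC bus capacitor) = exp(−0.00039 × 500) = 0.82283
R(control card) = exp(−0.00014 × 500) = 0.93239
R(static bypass switch) = exp(−0.00065 × 500) = 0.72253
R(battery string) = exp(−0.00031 × 500) = 0.85642
R(output breaker) = exp(−0.00053 × 500) = 0.76721
Series (battery string and output breaker): 0.85642 × 0.76721 = 0.65705
Parallel (control card, static bypass switch, and [0.65705]): 1 − (1 − 0.93239)(1 − 0.72253)(1 − 0.65705) = 0.99357
Series (DC bus capacitor and [0.99357]): 0.82283 × 0.99357 = 0.81754
Parallel (rectifier and [0.81754]): 1 − (1 − 0.98314)(1 − 0.81754) = 0.997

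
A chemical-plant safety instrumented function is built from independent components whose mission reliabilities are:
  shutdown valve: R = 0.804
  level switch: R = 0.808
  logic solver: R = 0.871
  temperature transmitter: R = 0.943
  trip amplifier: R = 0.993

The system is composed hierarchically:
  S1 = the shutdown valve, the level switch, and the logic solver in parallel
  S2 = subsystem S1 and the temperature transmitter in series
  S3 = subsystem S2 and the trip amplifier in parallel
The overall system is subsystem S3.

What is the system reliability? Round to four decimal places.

Parallel (shutdown valve, level switch, and logic solver): 1 − (1 − 0.804000)(1 − 0.808000)(1 − 0.871000) = 0.995145
Series ([0.995145] and temperature transmitter): 0.995145 × 0.943000 = 0.938422
Parallel ([0.938422] and trip amplifier): 1 − (1 − 0.938422)(1 − 0.993000) = 0.9996

0.9996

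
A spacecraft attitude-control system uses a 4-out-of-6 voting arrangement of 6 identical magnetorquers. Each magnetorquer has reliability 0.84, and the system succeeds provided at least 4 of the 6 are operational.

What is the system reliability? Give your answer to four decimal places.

0.9440

R = Σ_{i=4}^{6} C(6,i) p^i (1−p)^{6−i} with p = 0.84
C(6,4)·0.84^4·0.16^2 = 0.191183
C(6,5)·0.84^5·0.16^1 = 0.401483
C(6,6)·0.84^6·0.16^0 = 0.351298
Sum = 0.9440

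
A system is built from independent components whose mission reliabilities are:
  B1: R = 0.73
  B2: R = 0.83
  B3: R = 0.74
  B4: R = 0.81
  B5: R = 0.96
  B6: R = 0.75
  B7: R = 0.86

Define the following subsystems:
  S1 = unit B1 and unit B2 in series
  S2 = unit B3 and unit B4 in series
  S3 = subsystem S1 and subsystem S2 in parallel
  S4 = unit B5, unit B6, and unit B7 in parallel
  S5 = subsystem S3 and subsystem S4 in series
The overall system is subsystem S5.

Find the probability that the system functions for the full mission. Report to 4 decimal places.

0.8409

Series (B1 and B2): 0.730000 × 0.830000 = 0.605900
Series (B3 and B4): 0.740000 × 0.810000 = 0.599400
Parallel ([0.605900] and [0.599400]): 1 − (1 − 0.605900)(1 − 0.599400) = 0.842124
Parallel (B5, B6, and B7): 1 − (1 − 0.960000)(1 − 0.750000)(1 − 0.860000) = 0.998600
Series ([0.842124] and [0.998600]): 0.842124 × 0.998600 = 0.8409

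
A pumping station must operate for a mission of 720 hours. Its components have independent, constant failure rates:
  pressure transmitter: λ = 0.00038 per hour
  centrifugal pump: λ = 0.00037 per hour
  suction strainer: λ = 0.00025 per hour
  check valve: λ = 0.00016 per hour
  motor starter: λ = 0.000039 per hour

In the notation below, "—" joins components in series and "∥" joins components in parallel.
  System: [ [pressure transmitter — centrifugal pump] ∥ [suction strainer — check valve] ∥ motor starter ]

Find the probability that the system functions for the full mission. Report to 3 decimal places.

0.997

R(pressure transmitter) = exp(−0.00038 × 720) = 0.76064
R(centrifugal pump) = exp(−0.00037 × 720) = 0.76613
R(suction strainer) = exp(−0.00025 × 720) = 0.83527
R(check valve) = exp(−0.00016 × 720) = 0.89119
R(motor starter) = exp(−0.000039 × 720) = 0.97231
Series (pressure transmitter and centrifugal pump): 0.76064 × 0.76613 = 0.58275
Series (suction strainer and check valve): 0.83527 × 0.89119 = 0.74438
Parallel ([0.58275], [0.74438], and motor starter): 1 − (1 − 0.58275)(1 − 0.74438)(1 − 0.97231) = 0.997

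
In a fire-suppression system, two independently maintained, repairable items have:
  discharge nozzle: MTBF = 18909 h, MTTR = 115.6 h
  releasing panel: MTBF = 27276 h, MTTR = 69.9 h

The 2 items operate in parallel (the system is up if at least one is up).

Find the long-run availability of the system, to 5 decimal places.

A(discharge nozzle) = MTBF/(MTBF+MTTR) = 18909/(18909+115.6) = 0.993924
A(releasing panel) = MTBF/(MTBF+MTTR) = 27276/(27276+69.9) = 0.997444
Parallel availability: 1 − (1 − 0.993924)(1 − 0.997444) = 0.99998

0.99998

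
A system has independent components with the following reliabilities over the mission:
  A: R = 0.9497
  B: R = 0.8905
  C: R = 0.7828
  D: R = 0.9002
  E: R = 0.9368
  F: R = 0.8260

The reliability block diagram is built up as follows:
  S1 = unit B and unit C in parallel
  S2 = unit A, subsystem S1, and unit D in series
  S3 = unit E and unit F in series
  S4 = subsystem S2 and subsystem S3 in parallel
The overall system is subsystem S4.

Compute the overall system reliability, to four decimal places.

0.9626

Parallel (B and C): 1 − (1 − 0.890500)(1 − 0.782800) = 0.976217
Series (A, [0.976217], and D): 0.949700 × 0.976217 × 0.900200 = 0.834587
Series (E and F): 0.936800 × 0.826000 = 0.773797
Parallel ([0.834587] and [0.773797]): 1 − (1 − 0.834587)(1 − 0.773797) = 0.9626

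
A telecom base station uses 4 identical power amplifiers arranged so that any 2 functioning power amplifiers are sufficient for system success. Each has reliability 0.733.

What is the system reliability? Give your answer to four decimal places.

R = Σ_{i=2}^{4} C(4,i) p^i (1−p)^{4−i} with p = 0.733
C(4,2)·0.733^2·0.267^2 = 0.229817
C(4,3)·0.733^3·0.267^1 = 0.420613
C(4,4)·0.733^4·0.267^0 = 0.288679
Sum = 0.9391

0.9391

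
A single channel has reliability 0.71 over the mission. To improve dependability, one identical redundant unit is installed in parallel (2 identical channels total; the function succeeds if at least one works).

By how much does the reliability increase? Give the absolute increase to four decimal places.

0.2059

R_before = 0.71
R_after = 1 − (1 − 0.71)^2 = 0.9159
ΔR = 0.9159 − 0.71 = 0.2059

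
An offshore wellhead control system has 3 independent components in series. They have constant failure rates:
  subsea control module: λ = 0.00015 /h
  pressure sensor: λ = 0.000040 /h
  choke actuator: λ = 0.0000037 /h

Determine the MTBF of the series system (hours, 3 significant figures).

Series of exponential components: λ_sys = Σ λ_i
λ_sys = 0.00015 + 0.000040 + 0.0000037 = 1.9370e-04 /h
MTBF = 1 / λ_sys = 5160 h

5160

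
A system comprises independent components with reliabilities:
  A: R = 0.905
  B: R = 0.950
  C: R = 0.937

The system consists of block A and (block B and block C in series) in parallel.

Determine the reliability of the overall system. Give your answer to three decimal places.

0.990

Series (B and C): 0.95000 × 0.93700 = 0.89015
Parallel (A and [0.89015]): 1 − (1 − 0.90500)(1 − 0.89015) = 0.990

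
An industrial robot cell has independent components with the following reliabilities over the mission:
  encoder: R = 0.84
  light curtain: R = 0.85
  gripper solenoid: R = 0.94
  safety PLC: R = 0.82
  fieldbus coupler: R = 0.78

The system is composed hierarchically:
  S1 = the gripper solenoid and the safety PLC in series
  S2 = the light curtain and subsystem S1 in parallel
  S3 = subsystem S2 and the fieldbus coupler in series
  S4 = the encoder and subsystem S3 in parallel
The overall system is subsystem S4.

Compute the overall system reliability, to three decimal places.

0.961

Series (gripper solenoid and safety PLC): 0.94000 × 0.82000 = 0.77080
Parallel (light curtain and [0.77080]): 1 − (1 − 0.85000)(1 − 0.77080) = 0.96562
Series ([0.96562] and fieldbus coupler): 0.96562 × 0.78000 = 0.75318
Parallel (encoder and [0.75318]): 1 − (1 − 0.84000)(1 − 0.75318) = 0.961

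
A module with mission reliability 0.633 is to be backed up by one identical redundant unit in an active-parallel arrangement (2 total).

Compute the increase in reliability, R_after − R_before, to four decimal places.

R_before = 0.633
R_after = 1 − (1 − 0.633)^2 = 0.8653
ΔR = 0.8653 − 0.633 = 0.2323

0.2323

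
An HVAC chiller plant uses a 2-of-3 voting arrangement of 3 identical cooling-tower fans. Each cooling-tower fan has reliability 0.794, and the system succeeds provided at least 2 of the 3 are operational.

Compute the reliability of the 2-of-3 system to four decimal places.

R = Σ_{i=2}^{3} C(3,i) p^i (1−p)^{3−i} with p = 0.794
C(3,2)·0.794^2·0.206^1 = 0.389609
C(3,3)·0.794^3·0.206^0 = 0.500566
Sum = 0.8902

0.8902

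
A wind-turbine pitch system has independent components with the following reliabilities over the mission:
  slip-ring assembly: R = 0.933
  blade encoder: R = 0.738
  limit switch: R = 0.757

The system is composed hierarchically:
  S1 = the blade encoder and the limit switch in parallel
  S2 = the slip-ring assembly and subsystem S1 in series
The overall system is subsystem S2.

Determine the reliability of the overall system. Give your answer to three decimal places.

0.874

Parallel (blade encoder and limit switch): 1 − (1 − 0.73800)(1 − 0.75700) = 0.93633
Series (slip-ring assembly and [0.93633]): 0.93300 × 0.93633 = 0.874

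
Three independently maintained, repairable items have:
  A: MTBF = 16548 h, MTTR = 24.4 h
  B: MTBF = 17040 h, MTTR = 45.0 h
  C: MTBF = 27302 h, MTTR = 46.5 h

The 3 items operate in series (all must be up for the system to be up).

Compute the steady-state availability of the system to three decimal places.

0.994

A(A) = MTBF/(MTBF+MTTR) = 16548/(16548+24.4) = 0.998528
A(B) = MTBF/(MTBF+MTTR) = 17040/(17040+45.0) = 0.997366
A(C) = MTBF/(MTBF+MTTR) = 27302/(27302+46.5) = 0.998300
Series availability: 0.998528 × 0.997366 × 0.998300 = 0.994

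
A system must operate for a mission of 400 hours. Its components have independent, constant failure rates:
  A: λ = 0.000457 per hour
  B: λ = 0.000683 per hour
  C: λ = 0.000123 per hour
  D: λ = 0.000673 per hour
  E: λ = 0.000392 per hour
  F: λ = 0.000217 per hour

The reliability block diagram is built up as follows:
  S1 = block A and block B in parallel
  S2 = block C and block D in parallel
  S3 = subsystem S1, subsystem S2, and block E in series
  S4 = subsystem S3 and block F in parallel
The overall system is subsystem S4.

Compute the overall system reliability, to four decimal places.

R(A) = exp(−0.000457 × 400) = 0.832935
R(B) = exp(−0.000683 × 400) = 0.760941
R(C) = exp(−0.000123 × 400) = 0.951991
R(D) = exp(−0.000673 × 400) = 0.763990
R(E) = exp(−0.000392 × 400) = 0.854875
R(F) = exp(−0.000217 × 400) = 0.916860
Parallel (A and B): 1 − (1 − 0.832935)(1 − 0.760941) = 0.960062
Parallel (C and D): 1 − (1 − 0.951991)(1 − 0.763990) = 0.988669
Series ([0.960062], [0.988669], and E): 0.960062 × 0.988669 × 0.854875 = 0.811433
Parallel ([0.811433] and F): 1 − (1 − 0.811433)(1 − 0.916860) = 0.9843

0.9843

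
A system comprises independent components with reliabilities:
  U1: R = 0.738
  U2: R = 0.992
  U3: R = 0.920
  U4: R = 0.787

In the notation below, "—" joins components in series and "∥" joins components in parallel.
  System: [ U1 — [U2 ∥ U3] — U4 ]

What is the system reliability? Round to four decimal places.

0.5804

Parallel (U2 and U3): 1 − (1 − 0.992000)(1 − 0.920000) = 0.999360
Series (U1, [0.999360], and U4): 0.738000 × 0.999360 × 0.787000 = 0.5804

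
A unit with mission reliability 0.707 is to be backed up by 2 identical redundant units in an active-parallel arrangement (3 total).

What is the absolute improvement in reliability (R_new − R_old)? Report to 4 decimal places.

0.2678

R_before = 0.707
R_after = 1 − (1 − 0.707)^3 = 0.9748
ΔR = 0.9748 − 0.707 = 0.2678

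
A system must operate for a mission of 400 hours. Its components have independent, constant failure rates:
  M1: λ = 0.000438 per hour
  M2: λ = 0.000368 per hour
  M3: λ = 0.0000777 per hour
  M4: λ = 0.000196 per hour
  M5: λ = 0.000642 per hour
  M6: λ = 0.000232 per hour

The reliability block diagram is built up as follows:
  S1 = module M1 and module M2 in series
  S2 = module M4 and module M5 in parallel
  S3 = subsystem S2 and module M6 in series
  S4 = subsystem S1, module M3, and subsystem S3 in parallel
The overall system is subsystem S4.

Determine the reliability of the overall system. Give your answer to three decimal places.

0.999

R(M1) = exp(−0.000438 × 400) = 0.83929
R(M2) = exp(−0.000368 × 400) = 0.86312
R(M3) = exp(−0.0000777 × 400) = 0.96940
R(M4) = exp(−0.000196 × 400) = 0.92459
R(M5) = exp(−0.000642 × 400) = 0.77352
R(M6) = exp(−0.000232 × 400) = 0.91138
Series (M1 and M2): 0.83929 × 0.86312 = 0.72441
Parallel (M4 and M5): 1 − (1 − 0.92459)(1 − 0.77352) = 0.98292
Series ([0.98292] and M6): 0.98292 × 0.91138 = 0.89581
Parallel ([0.72441], M3, and [0.89581]): 1 − (1 − 0.72441)(1 − 0.96940)(1 − 0.89581) = 0.999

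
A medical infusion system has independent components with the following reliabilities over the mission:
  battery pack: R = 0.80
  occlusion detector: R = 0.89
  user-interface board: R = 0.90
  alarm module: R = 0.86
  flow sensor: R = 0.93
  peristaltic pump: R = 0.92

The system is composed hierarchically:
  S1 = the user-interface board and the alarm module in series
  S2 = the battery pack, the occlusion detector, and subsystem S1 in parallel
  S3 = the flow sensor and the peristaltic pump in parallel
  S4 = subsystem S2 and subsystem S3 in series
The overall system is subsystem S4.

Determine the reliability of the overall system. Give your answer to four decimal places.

0.9895

Series (user-interface board and alarm module): 0.900000 × 0.860000 = 0.774000
Parallel (battery pack, occlusion detector, and [0.774000]): 1 − (1 − 0.800000)(1 − 0.890000)(1 − 0.774000) = 0.995028
Parallel (flow sensor and peristaltic pump): 1 − (1 − 0.930000)(1 − 0.920000) = 0.994400
Series ([0.995028] and [0.994400]): 0.995028 × 0.994400 = 0.9895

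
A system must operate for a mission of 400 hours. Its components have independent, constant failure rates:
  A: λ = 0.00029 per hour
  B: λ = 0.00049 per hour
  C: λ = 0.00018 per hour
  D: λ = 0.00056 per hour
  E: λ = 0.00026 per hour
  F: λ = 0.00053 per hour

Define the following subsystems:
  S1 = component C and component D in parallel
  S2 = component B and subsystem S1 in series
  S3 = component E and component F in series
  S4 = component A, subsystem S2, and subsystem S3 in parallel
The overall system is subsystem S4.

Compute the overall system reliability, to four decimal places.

0.9944

R(A) = exp(−0.00029 × 400) = 0.890475
R(B) = exp(−0.00049 × 400) = 0.822012
R(C) = exp(−0.00018 × 400) = 0.930531
R(D) = exp(−0.00056 × 400) = 0.799315
R(E) = exp(−0.00026 × 400) = 0.901225
R(F) = exp(−0.00053 × 400) = 0.808965
Parallel (C and D): 1 − (1 − 0.930531)(1 − 0.799315) = 0.986059
Series (B and [0.986059]): 0.822012 × 0.986059 = 0.810552
Series (E and F): 0.901225 × 0.808965 = 0.729059
Parallel (A, [0.810552], and [0.729059]): 1 − (1 − 0.890475)(1 − 0.810552)(1 − 0.729059) = 0.9944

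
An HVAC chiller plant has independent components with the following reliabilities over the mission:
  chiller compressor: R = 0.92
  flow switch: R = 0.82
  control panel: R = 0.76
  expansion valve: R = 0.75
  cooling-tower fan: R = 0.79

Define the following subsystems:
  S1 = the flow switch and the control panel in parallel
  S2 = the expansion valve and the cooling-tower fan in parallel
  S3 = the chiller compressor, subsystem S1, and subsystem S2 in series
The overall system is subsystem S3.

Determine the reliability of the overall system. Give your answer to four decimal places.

Parallel (flow switch and control panel): 1 − (1 − 0.820000)(1 − 0.760000) = 0.956800
Parallel (expansion valve and cooling-tower fan): 1 − (1 − 0.750000)(1 − 0.790000) = 0.947500
Series (chiller compressor, [0.956800], and [0.947500]): 0.920000 × 0.956800 × 0.947500 = 0.8340

0.8340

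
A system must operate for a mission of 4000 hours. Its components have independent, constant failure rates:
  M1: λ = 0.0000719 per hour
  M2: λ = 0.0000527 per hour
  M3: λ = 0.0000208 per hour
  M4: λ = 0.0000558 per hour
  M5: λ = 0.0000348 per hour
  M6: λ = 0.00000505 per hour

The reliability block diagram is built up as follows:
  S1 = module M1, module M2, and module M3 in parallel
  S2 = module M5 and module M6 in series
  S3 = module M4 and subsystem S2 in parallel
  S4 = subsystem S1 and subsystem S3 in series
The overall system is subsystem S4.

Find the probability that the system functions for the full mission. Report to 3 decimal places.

0.967

R(M1) = exp(−0.0000719 × 4000) = 0.75006
R(M2) = exp(−0.0000527 × 4000) = 0.80994
R(M3) = exp(−0.0000208 × 4000) = 0.92017
R(M4) = exp(−0.0000558 × 4000) = 0.79995
R(M5) = exp(−0.0000348 × 4000) = 0.87005
R(M6) = exp(−0.00000505 × 4000) = 0.98000
Parallel (M1, M2, and M3): 1 − (1 − 0.75006)(1 − 0.80994)(1 − 0.92017) = 0.99621
Series (M5 and M6): 0.87005 × 0.98000 = 0.85265
Parallel (M4 and [0.85265]): 1 − (1 − 0.79995)(1 − 0.85265) = 0.97052
Series ([0.99621] and [0.97052]): 0.99621 × 0.97052 = 0.967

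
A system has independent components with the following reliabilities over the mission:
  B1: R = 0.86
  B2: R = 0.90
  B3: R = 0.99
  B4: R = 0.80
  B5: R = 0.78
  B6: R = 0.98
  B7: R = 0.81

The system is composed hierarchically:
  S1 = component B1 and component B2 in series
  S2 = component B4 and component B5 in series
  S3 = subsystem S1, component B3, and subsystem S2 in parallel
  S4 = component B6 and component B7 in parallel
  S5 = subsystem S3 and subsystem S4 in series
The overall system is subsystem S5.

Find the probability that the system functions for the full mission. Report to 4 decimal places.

Series (B1 and B2): 0.860000 × 0.900000 = 0.774000
Series (B4 and B5): 0.800000 × 0.780000 = 0.624000
Parallel ([0.774000], B3, and [0.624000]): 1 − (1 − 0.774000)(1 − 0.990000)(1 − 0.624000) = 0.999150
Parallel (B6 and B7): 1 − (1 − 0.980000)(1 − 0.810000) = 0.996200
Series ([0.999150] and [0.996200]): 0.999150 × 0.996200 = 0.9954

0.9954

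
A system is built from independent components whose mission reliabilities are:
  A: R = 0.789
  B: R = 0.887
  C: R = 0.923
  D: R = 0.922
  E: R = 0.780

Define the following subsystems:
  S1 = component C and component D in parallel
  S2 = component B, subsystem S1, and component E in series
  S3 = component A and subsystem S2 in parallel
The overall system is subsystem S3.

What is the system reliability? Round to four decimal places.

0.9341

Parallel (C and D): 1 − (1 − 0.923000)(1 − 0.922000) = 0.993994
Series (B, [0.993994], and E): 0.887000 × 0.993994 × 0.780000 = 0.687705
Parallel (A and [0.687705]): 1 − (1 − 0.789000)(1 − 0.687705) = 0.9341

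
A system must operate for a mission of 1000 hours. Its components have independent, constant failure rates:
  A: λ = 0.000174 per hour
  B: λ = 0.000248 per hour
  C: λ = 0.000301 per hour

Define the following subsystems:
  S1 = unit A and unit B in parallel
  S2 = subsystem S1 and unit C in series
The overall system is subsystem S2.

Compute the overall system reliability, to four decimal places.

0.7141

R(A) = exp(−0.000174 × 1000) = 0.840297
R(B) = exp(−0.000248 × 1000) = 0.780360
R(C) = exp(−0.000301 × 1000) = 0.740078
Parallel (A and B): 1 − (1 − 0.840297)(1 − 0.780360) = 0.964923
Series ([0.964923] and C): 0.964923 × 0.740078 = 0.7141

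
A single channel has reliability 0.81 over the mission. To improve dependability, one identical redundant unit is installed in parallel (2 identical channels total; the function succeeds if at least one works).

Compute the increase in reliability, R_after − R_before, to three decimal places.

R_before = 0.81
R_after = 1 − (1 − 0.81)^2 = 0.964
ΔR = 0.964 − 0.81 = 0.154

0.154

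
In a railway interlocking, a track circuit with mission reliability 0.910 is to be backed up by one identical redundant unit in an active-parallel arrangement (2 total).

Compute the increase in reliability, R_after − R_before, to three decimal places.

R_before = 0.910
R_after = 1 − (1 − 0.910)^2 = 0.992
ΔR = 0.992 − 0.910 = 0.082

0.082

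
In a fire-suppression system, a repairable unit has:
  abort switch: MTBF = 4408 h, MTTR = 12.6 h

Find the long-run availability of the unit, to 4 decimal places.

A(abort switch) = MTBF/(MTBF+MTTR) = 4408/(4408+12.6) = 0.9971

0.9971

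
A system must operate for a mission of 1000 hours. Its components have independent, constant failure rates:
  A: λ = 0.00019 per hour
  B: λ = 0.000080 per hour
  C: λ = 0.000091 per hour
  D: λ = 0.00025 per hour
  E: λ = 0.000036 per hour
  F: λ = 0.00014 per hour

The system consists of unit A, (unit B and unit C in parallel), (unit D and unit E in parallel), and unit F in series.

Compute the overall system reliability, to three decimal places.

R(A) = exp(−0.00019 × 1000) = 0.82696
R(B) = exp(−0.000080 × 1000) = 0.92312
R(C) = exp(−0.000091 × 1000) = 0.91302
R(D) = exp(−0.00025 × 1000) = 0.77880
R(E) = exp(−0.000036 × 1000) = 0.96464
R(F) = exp(−0.00014 × 1000) = 0.86936
Parallel (B and C): 1 − (1 − 0.92312)(1 − 0.91302) = 0.99331
Parallel (D and E): 1 − (1 − 0.77880)(1 − 0.96464) = 0.99218
Series (A, [0.99331], [0.99218], and F): 0.82696 × 0.99331 × 0.99218 × 0.86936 = 0.709

0.709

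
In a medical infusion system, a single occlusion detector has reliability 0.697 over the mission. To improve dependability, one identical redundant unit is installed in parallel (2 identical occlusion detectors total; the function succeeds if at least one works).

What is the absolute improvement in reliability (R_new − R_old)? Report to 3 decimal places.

0.211

R_before = 0.697
R_after = 1 − (1 − 0.697)^2 = 0.908
ΔR = 0.908 − 0.697 = 0.211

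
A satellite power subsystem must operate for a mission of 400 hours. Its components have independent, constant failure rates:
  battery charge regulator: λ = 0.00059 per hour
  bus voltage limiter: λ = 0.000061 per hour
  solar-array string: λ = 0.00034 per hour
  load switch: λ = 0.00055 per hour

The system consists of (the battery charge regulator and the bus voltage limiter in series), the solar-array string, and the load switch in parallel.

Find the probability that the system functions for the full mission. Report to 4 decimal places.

0.9942

R(battery charge regulator) = exp(−0.00059 × 400) = 0.789781
R(bus voltage limiter) = exp(−0.000061 × 400) = 0.975895
R(solar-array string) = exp(−0.00034 × 400) = 0.872843
R(load switch) = exp(−0.00055 × 400) = 0.802519
Series (battery charge regulator and bus voltage limiter): 0.789781 × 0.975895 = 0.770743
Parallel ([0.770743], solar-array string, and load switch): 1 − (1 − 0.770743)(1 − 0.872843)(1 − 0.802519) = 0.9942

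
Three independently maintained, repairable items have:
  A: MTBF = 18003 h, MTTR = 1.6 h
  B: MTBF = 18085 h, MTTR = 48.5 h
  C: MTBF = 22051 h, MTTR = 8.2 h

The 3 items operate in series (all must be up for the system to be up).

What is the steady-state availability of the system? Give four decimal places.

A(A) = MTBF/(MTBF+MTTR) = 18003/(18003+1.6) = 0.999911
A(B) = MTBF/(MTBF+MTTR) = 18085/(18085+48.5) = 0.997325
A(C) = MTBF/(MTBF+MTTR) = 22051/(22051+8.2) = 0.999628
Series availability: 0.999911 × 0.997325 × 0.999628 = 0.9969

0.9969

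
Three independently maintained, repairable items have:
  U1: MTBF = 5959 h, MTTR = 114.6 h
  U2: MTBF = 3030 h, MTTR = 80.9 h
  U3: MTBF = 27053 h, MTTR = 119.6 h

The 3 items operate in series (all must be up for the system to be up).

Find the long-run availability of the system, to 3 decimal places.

A(U1) = MTBF/(MTBF+MTTR) = 5959/(5959+114.6) = 0.981131
A(U2) = MTBF/(MTBF+MTTR) = 3030/(3030+80.9) = 0.973995
A(U3) = MTBF/(MTBF+MTTR) = 27053/(27053+119.6) = 0.995599
Series availability: 0.981131 × 0.973995 × 0.995599 = 0.951

0.951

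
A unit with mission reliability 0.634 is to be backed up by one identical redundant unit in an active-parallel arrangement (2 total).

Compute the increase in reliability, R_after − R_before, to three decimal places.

0.232

R_before = 0.634
R_after = 1 − (1 − 0.634)^2 = 0.866
ΔR = 0.866 − 0.634 = 0.232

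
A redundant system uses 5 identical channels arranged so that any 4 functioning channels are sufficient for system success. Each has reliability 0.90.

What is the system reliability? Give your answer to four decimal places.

0.9185

R = Σ_{i=4}^{5} C(5,i) p^i (1−p)^{5−i} with p = 0.90
C(5,4)·0.90^4·0.10^1 = 0.328050
C(5,5)·0.90^5·0.10^0 = 0.590490
Sum = 0.9185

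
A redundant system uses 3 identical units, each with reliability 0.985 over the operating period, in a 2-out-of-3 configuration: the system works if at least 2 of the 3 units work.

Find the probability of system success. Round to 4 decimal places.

R = Σ_{i=2}^{3} C(3,i) p^i (1−p)^{3−i} with p = 0.985
C(3,2)·0.985^2·0.015^1 = 0.043660
C(3,3)·0.985^3·0.015^0 = 0.955672
Sum = 0.9993

0.9993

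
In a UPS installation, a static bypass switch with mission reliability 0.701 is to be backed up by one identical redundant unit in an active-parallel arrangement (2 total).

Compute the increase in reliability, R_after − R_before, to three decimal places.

0.210

R_before = 0.701
R_after = 1 − (1 − 0.701)^2 = 0.911
ΔR = 0.911 − 0.701 = 0.210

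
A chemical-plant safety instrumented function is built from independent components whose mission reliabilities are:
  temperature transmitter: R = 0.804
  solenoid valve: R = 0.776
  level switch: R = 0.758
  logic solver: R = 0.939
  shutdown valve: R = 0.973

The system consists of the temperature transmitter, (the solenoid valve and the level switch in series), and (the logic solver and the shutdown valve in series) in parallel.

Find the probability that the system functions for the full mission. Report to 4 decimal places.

Series (solenoid valve and level switch): 0.776000 × 0.758000 = 0.588208
Series (logic solver and shutdown valve): 0.939000 × 0.973000 = 0.913647
Parallel (temperature transmitter, [0.588208], and [0.913647]): 1 − (1 − 0.804000)(1 − 0.588208)(1 − 0.913647) = 0.9930

0.9930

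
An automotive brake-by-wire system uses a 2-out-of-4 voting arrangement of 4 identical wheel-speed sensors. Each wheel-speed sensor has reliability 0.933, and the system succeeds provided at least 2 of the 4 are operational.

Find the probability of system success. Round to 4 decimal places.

R = Σ_{i=2}^{4} C(4,i) p^i (1−p)^{4−i} with p = 0.933
C(4,2)·0.933^2·0.067^2 = 0.023446
C(4,3)·0.933^3·0.067^1 = 0.217661
C(4,4)·0.933^4·0.067^0 = 0.757751
Sum = 0.9989

0.9989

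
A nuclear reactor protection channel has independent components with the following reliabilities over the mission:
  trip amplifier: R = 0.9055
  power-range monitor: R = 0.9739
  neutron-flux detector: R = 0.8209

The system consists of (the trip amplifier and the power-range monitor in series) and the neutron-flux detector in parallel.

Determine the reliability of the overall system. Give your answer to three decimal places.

Series (trip amplifier and power-range monitor): 0.90550 × 0.97390 = 0.88187
Parallel ([0.88187] and neutron-flux detector): 1 − (1 − 0.88187)(1 − 0.82090) = 0.979

0.979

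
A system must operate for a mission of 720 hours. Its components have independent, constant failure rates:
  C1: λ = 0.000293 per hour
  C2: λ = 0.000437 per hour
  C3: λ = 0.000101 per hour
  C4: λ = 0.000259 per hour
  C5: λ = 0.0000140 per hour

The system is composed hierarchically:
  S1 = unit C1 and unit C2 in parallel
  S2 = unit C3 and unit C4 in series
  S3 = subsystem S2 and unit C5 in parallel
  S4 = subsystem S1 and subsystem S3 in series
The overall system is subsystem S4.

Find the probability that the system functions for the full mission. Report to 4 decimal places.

0.9465

R(C1) = exp(−0.000293 × 720) = 0.809806
R(C2) = exp(−0.000437 × 720) = 0.730052
R(C3) = exp(−0.000101 × 720) = 0.929861
R(C4) = exp(−0.000259 × 720) = 0.829875
R(C5) = exp(−0.0000140 × 720) = 0.989971
Parallel (C1 and C2): 1 − (1 − 0.809806)(1 − 0.730052) = 0.948658
Series (C3 and C4): 0.929861 × 0.829875 = 0.771668
Parallel ([0.771668] and C5): 1 − (1 − 0.771668)(1 − 0.989971) = 0.997710
Series ([0.948658] and [0.997710]): 0.948658 × 0.997710 = 0.9465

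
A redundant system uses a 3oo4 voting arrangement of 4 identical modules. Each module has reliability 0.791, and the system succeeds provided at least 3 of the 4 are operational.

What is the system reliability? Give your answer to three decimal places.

0.805

R = Σ_{i=3}^{4} C(4,i) p^i (1−p)^{4−i} with p = 0.791
C(4,3)·0.791^3·0.209^1 = 0.41375
C(4,4)·0.791^4·0.209^0 = 0.39148
Sum = 0.805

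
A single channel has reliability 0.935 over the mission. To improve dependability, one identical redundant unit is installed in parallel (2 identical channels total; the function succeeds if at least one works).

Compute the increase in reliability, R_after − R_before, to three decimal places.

0.061

R_before = 0.935
R_after = 1 − (1 − 0.935)^2 = 0.996
ΔR = 0.996 − 0.935 = 0.061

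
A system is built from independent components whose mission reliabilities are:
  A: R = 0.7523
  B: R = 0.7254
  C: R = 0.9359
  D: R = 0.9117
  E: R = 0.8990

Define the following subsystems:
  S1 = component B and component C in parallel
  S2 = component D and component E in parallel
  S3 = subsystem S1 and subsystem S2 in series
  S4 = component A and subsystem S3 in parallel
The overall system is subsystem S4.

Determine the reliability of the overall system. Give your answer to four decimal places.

0.9935

Parallel (B and C): 1 − (1 − 0.725400)(1 − 0.935900) = 0.982398
Parallel (D and E): 1 − (1 − 0.911700)(1 − 0.899000) = 0.991082
Series ([0.982398] and [0.991082]): 0.982398 × 0.991082 = 0.973637
Parallel (A and [0.973637]): 1 − (1 − 0.752300)(1 − 0.973637) = 0.9935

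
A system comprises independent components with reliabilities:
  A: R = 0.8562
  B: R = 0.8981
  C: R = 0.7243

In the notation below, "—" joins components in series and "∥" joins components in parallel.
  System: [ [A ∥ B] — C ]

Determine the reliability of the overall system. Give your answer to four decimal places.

Parallel (A and B): 1 − (1 − 0.856200)(1 − 0.898100) = 0.985347
Series ([0.985347] and C): 0.985347 × 0.724300 = 0.7137

0.7137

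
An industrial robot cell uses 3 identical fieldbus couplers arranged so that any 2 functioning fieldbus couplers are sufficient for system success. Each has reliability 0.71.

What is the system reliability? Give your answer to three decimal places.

0.796

R = Σ_{i=2}^{3} C(3,i) p^i (1−p)^{3−i} with p = 0.71
C(3,2)·0.71^2·0.29^1 = 0.43857
C(3,3)·0.71^3·0.29^0 = 0.35791
Sum = 0.796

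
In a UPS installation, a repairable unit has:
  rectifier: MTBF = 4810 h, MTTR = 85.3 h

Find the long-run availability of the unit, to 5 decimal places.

A(rectifier) = MTBF/(MTBF+MTTR) = 4810/(4810+85.3) = 0.98258

0.98258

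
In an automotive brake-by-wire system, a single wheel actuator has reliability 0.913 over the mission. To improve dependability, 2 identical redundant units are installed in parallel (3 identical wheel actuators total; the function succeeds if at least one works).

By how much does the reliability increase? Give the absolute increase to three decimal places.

0.086

R_before = 0.913
R_after = 1 − (1 − 0.913)^3 = 0.999
ΔR = 0.999 − 0.913 = 0.086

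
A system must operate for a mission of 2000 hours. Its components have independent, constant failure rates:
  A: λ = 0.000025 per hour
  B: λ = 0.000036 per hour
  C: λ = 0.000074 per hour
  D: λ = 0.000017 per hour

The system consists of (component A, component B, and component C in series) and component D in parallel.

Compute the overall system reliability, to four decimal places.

R(A) = exp(−0.000025 × 2000) = 0.951229
R(B) = exp(−0.000036 × 2000) = 0.930531
R(C) = exp(−0.000074 × 2000) = 0.862431
R(D) = exp(−0.000017 × 2000) = 0.966572
Series (A, B, and C): 0.951229 × 0.930531 × 0.862431 = 0.763379
Parallel ([0.763379] and D): 1 − (1 − 0.763379)(1 − 0.966572) = 0.9921

0.9921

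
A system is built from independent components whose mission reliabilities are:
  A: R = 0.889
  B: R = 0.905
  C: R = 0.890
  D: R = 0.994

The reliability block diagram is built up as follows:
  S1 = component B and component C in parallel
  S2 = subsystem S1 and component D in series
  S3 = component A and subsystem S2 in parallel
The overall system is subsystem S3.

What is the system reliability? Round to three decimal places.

0.998

Parallel (B and C): 1 − (1 − 0.90500)(1 − 0.89000) = 0.98955
Series ([0.98955] and D): 0.98955 × 0.99400 = 0.98361
Parallel (A and [0.98361]): 1 − (1 − 0.88900)(1 − 0.98361) = 0.998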